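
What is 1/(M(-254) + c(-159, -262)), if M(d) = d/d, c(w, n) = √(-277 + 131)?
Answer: 1/147 - I*√146/147 ≈ 0.0068027 - 0.082198*I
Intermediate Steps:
c(w, n) = I*√146 (c(w, n) = √(-146) = I*√146)
M(d) = 1
1/(M(-254) + c(-159, -262)) = 1/(1 + I*√146)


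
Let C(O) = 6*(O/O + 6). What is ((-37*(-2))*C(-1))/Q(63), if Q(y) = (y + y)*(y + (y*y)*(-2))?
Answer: -74/23625 ≈ -0.0031323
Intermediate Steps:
C(O) = 42 (C(O) = 6*(1 + 6) = 6*7 = 42)
Q(y) = 2*y*(y - 2*y²) (Q(y) = (2*y)*(y + y²*(-2)) = (2*y)*(y - 2*y²) = 2*y*(y - 2*y²))
((-37*(-2))*C(-1))/Q(63) = (-37*(-2)*42)/((63²*(2 - 4*63))) = (74*42)/((3969*(2 - 252))) = 3108/((3969*(-250))) = 3108/(-992250) = 3108*(-1/992250) = -74/23625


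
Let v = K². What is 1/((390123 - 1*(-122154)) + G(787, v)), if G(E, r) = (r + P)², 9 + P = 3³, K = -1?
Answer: 1/512638 ≈ 1.9507e-6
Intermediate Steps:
P = 18 (P = -9 + 3³ = -9 + 27 = 18)
v = 1 (v = (-1)² = 1)
G(E, r) = (18 + r)² (G(E, r) = (r + 18)² = (18 + r)²)
1/((390123 - 1*(-122154)) + G(787, v)) = 1/((390123 - 1*(-122154)) + (18 + 1)²) = 1/((390123 + 122154) + 19²) = 1/(512277 + 361) = 1/512638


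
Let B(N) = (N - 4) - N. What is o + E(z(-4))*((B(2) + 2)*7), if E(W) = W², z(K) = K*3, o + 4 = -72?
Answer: -2092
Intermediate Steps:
o = -76 (o = -4 - 72 = -76)
z(K) = 3*K
B(N) = -4 (B(N) = (-4 + N) - N = -4)
o + E(z(-4))*((B(2) + 2)*7) = -76 + (3*(-4))²*((-4 + 2)*7) = -76 + (-12)²*(-2*7) = -76 + 144*(-14) = -76 - 2016 = -2092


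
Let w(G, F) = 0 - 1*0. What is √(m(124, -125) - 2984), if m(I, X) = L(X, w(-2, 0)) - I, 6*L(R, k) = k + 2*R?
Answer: I*√28347/3 ≈ 56.122*I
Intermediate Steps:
w(G, F) = 0 (w(G, F) = 0 + 0 = 0)
L(R, k) = R/3 + k/6 (L(R, k) = (k + 2*R)/6 = R/3 + k/6)
m(I, X) = -I + X/3 (m(I, X) = (X/3 + (⅙)*0) - I = (X/3 + 0) - I = X/3 - I = -I + X/3)
√(m(124, -125) - 2984) = √((-1*124 + (⅓)*(-125)) - 2984) = √((-124 - 125/3) - 2984) = √(-497/3 - 2984) = √(-9449/3) = I*√28347/3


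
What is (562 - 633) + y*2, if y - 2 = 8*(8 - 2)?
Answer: 29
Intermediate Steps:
y = 50 (y = 2 + 8*(8 - 2) = 2 + 8*6 = 2 + 48 = 50)
(562 - 633) + y*2 = (562 - 633) + 50*2 = -71 + 100 = 29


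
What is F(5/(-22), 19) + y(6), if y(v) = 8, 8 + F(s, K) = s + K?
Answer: 413/22 ≈ 18.773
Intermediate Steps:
F(s, K) = -8 + K + s (F(s, K) = -8 + (s + K) = -8 + (K + s) = -8 + K + s)
F(5/(-22), 19) + y(6) = (-8 + 19 + 5/(-22)) + 8 = (-8 + 19 + 5*(-1/22)) + 8 = (-8 + 19 - 5/22) + 8 = 237/22 + 8 = 413/22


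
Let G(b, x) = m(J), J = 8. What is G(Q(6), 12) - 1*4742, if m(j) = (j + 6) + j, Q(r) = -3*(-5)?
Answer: -4720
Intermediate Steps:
Q(r) = 15
m(j) = 6 + 2*j (m(j) = (6 + j) + j = 6 + 2*j)
G(b, x) = 22 (G(b, x) = 6 + 2*8 = 6 + 16 = 22)
G(Q(6), 12) - 1*4742 = 22 - 1*4742 = 22 - 4742 = -4720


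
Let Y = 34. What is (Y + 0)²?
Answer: 1156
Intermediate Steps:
(Y + 0)² = (34 + 0)² = 34² = 1156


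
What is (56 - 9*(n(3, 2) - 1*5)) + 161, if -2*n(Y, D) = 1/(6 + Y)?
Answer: 525/2 ≈ 262.50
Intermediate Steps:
n(Y, D) = -1/(2*(6 + Y))
(56 - 9*(n(3, 2) - 1*5)) + 161 = (56 - 9*(-1/(12 + 2*3) - 1*5)) + 161 = (56 - 9*(-1/(12 + 6) - 5)) + 161 = (56 - 9*(-1/18 - 5)) + 161 = (56 - 9*(-91/18)) + 161 = (56 + 91/2) + 161 = 203/2 + 161 = 525/2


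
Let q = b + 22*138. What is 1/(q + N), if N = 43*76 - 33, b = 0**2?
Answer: 1/6271 ≈ 0.00015946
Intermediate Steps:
b = 0
q = 3036 (q = 0 + 22*138 = 0 + 3036 = 3036)
N = 3235 (N = 3268 - 33 = 3235)
1/(q + N) = 1/(3036 + 3235) = 1/6271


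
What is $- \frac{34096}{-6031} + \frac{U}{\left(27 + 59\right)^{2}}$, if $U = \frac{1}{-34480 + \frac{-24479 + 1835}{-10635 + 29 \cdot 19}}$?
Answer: $\frac{21918566768396553}{3877020068978644} \approx 5.6535$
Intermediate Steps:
$U = - \frac{2521}{86918419}$ ($U = \frac{1}{-34480 - \frac{22644}{-10635 + 551}} = \frac{1}{-34480 - \frac{22644}{-10084}} = \frac{1}{-34480 - - \frac{5661}{2521}} = \frac{1}{-34480 + \frac{5661}{2521}} = \frac{1}{- \frac{86918419}{2521}} = - \frac{2521}{86918419} \approx -2.9004 \cdot 10^{-5}$)
$- \frac{34096}{-6031} + \frac{U}{\left(27 + 59\right)^{2}} = - \frac{34096}{-6031} - \frac{2521}{86918419 \left(27 + 59\right)^{2}} = \left(-34096\right) \left(- \frac{1}{6031}\right) - \frac{2521}{86918419 \cdot 86^{2}} = \frac{34096}{6031} - \frac{2521}{86918419 \cdot 7396} = \frac{34096}{6031} - \frac{2521}{642848626924} = \frac{21918566768396553}{3877020068978644}$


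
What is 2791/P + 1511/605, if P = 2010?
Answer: 945133/243210 ≈ 3.8861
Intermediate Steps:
2791/P + 1511/605 = 2791/2010 + 1511/605 = 945133/243210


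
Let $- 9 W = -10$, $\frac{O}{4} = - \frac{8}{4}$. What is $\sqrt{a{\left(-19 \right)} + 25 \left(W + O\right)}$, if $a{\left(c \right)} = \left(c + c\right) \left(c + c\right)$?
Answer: $\frac{\sqrt{11446}}{3} \approx 35.662$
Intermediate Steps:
$a{\left(c \right)} = 4 c^{2}$ ($a{\left(c \right)} = 2 c 2 c = 4 c^{2}$)
$O = -8$ ($O = 4 \left(- \frac{8}{4}\right) = 4 \left(\left(-8\right) \frac{1}{4}\right) = 4 \left(-2\right) = -8$)
$W = \frac{10}{9}$ ($W = \left(- \frac{1}{9}\right) \left(-10\right) = \frac{10}{9} \approx 1.1111$)
$\sqrt{a{\left(-19 \right)} + 25 \left(W + O\right)} = \sqrt{4 \left(-19\right)^{2} + 25 \left(\frac{10}{9} - 8\right)} = \sqrt{4 \cdot 361 + 25 \left(- \frac{62}{9}\right)} = \sqrt{1444 - \frac{1550}{9}} = \sqrt{\frac{11446}{9}} = \frac{\sqrt{11446}}{3}$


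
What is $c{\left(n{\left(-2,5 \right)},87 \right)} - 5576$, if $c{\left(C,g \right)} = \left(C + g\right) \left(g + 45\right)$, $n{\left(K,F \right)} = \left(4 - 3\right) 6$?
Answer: $6700$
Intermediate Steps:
$n{\left(K,F \right)} = 6$ ($n{\left(K,F \right)} = 1 \cdot 6 = 6$)
$c{\left(C,g \right)} = \left(45 + g\right) \left(C + g\right)$ ($c{\left(C,g \right)} = \left(C + g\right) \left(45 + g\right) = \left(45 + g\right) \left(C + g\right)$)
$c{\left(n{\left(-2,5 \right)},87 \right)} - 5576 = \left(87^{2} + 45 \cdot 6 + 45 \cdot 87 + 6 \cdot 87\right) - 5576 = \left(7569 + 270 + 3915 + 522\right) - 5576 = 12276 - 5576 = 6700$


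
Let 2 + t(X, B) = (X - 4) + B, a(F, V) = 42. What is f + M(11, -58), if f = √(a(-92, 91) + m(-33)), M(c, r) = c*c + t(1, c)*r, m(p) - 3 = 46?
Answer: -227 + √91 ≈ -217.46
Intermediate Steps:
t(X, B) = -6 + B + X (t(X, B) = -2 + ((X - 4) + B) = -2 + ((-4 + X) + B) = -2 + (-4 + B + X) = -6 + B + X)
m(p) = 49 (m(p) = 3 + 46 = 49)
M(c, r) = c² + r*(-5 + c) (M(c, r) = c*c + (-6 + c + 1)*r = c² + (-5 + c)*r = c² + r*(-5 + c))
f = √91 (f = √(42 + 49) = √91 ≈ 9.5394)
f + M(11, -58) = √91 + (11² - 58*(-5 + 11)) = √91 + (121 - 58*6) = √91 + (121 - 348) = √91 - 227 = -227 + √91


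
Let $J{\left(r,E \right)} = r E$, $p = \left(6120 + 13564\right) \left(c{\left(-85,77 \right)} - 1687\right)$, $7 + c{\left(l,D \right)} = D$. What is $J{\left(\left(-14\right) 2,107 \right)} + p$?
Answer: $-31832024$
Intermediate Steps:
$c{\left(l,D \right)} = -7 + D$
$p = -31829028$ ($p = \left(6120 + 13564\right) \left(\left(-7 + 77\right) - 1687\right) = 19684 \left(70 - 1687\right) = 19684 \left(-1617\right) = -31829028$)
$J{\left(r,E \right)} = E r$
$J{\left(\left(-14\right) 2,107 \right)} + p = 107 \left(\left(-14\right) 2\right) - 31829028 = 107 \left(-28\right) - 31829028 = -2996 - 31829028 = -31832024$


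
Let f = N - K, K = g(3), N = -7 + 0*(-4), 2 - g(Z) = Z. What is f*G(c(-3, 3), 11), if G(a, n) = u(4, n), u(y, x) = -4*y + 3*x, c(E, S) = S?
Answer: -102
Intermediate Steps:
g(Z) = 2 - Z
G(a, n) = -16 + 3*n (G(a, n) = -4*4 + 3*n = -16 + 3*n)
N = -7 (N = -7 + 0 = -7)
K = -1 (K = 2 - 1*3 = 2 - 3 = -1)
f = -6 (f = -7 - 1*(-1) = -7 + 1 = -6)
f*G(c(-3, 3), 11) = -6*(-16 + 3*11) = -6*(-16 + 33) = -6*17 = -102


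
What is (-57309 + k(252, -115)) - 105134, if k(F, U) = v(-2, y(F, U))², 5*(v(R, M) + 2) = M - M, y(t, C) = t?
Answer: -162439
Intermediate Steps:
v(R, M) = -2 (v(R, M) = -2 + (M - M)/5 = -2 + (⅕)*0 = -2 + 0 = -2)
k(F, U) = 4 (k(F, U) = (-2)² = 4)
(-57309 + k(252, -115)) - 105134 = (-57309 + 4) - 105134 = -57305 - 105134 = -162439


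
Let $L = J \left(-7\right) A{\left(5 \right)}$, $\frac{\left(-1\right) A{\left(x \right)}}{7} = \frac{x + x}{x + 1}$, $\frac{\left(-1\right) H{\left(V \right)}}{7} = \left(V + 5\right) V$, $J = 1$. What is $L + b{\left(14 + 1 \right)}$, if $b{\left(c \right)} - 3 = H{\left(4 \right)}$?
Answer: $- \frac{502}{3} \approx -167.33$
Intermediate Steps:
$H{\left(V \right)} = - 7 V \left(5 + V\right)$ ($H{\left(V \right)} = - 7 \left(V + 5\right) V = - 7 \left(5 + V\right) V = - 7 V \left(5 + V\right)$)
$b{\left(c \right)} = -249$ ($b{\left(c \right)} = 3 - 28 \left(5 + 4\right) = 3 - 28 \cdot 9 = 3 - 252 = -249$)
$A{\left(x \right)} = - \frac{14 x}{1 + x}$ ($A{\left(x \right)} = - 7 \frac{x + x}{x + 1} = - 7 \frac{2 x}{1 + x} = - \frac{14 x}{1 + x}$)
$L = \frac{245}{3}$ ($L = 1 \left(-7\right) \left(\left(-14\right) 5 \frac{1}{1 + 5}\right) = - 7 \left(\left(-14\right) 5 \cdot \frac{1}{6}\right) = \left(-7\right) \left(- \frac{35}{3}\right) = \frac{245}{3} \approx 81.667$)
$L + b{\left(14 + 1 \right)} = \frac{245}{3} - 249 = - \frac{502}{3}$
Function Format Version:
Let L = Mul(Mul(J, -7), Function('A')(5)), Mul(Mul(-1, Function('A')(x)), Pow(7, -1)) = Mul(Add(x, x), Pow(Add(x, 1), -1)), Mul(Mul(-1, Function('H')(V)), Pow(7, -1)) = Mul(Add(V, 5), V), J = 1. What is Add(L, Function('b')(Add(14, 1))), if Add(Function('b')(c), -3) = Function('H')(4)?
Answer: Rational(-502, 3) ≈ -167.33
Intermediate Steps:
Function('H')(V) = Mul(-7, V, Add(5, V)) (Function('H')(V) = Mul(-7, Mul(Add(V, 5), V)) = Mul(-7, Mul(Add(5, V), V)) = Mul(-7, Mul(V, Add(5, V))) = Mul(-7, V, Add(5, V)))
Function('b')(c) = -249 (Function('b')(c) = Add(3, Mul(-7, 4, Add(5, 4))) = Add(3, Mul(-7, 4, 9)) = Add(3, -252) = -249)
Function('A')(x) = Mul(-14, x, Pow(Add(1, x), -1)) (Function('A')(x) = Mul(-7, Mul(Add(x, x), Pow(Add(x, 1), -1))) = Mul(-7, Mul(Mul(2, x), Pow(Add(1, x), -1))) = Mul(-7, Mul(2, x, Pow(Add(1, x), -1))) = Mul(-14, x, Pow(Add(1, x), -1)))
L = Rational(245, 3) (L = Mul(Mul(1, -7), Mul(-14, 5, Pow(Add(1, 5), -1))) = Mul(-7, Mul(-14, 5, Pow(6, -1))) = Mul(-7, Mul(-14, 5, Rational(1, 6))) = Mul(-7, Rational(-35, 3)) = Rational(245, 3) ≈ 81.667)
Add(L, Function('b')(Add(14, 1))) = Add(Rational(245, 3), -249) = Rational(-502, 3)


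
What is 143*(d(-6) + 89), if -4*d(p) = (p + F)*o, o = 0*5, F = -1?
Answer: 12727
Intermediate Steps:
o = 0
d(p) = 0 (d(p) = -(p - 1)*0/4 = -(-1 + p)*0/4 = -¼*0 = 0)
143*(d(-6) + 89) = 143*(0 + 89) = 143*89 = 12727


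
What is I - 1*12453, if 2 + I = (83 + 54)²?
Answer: 6314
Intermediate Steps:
I = 18767 (I = -2 + (83 + 54)² = -2 + 137² = -2 + 18769 = 18767)
I - 1*12453 = 18767 - 1*12453 = 18767 - 12453 = 6314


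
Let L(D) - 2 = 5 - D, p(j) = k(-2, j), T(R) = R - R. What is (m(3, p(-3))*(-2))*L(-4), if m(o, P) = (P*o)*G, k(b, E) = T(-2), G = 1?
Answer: 0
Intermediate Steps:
T(R) = 0
k(b, E) = 0
p(j) = 0
m(o, P) = P*o (m(o, P) = (P*o)*1 = P*o)
L(D) = 7 - D (L(D) = 2 + (5 - D) = 7 - D)
(m(3, p(-3))*(-2))*L(-4) = ((0*3)*(-2))*(7 - 1*(-4)) = (0*(-2))*(7 + 4) = 0*11 = 0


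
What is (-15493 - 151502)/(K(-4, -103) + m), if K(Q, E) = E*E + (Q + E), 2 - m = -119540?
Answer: -55665/43348 ≈ -1.2841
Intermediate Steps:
m = 119542 (m = 2 - 1*(-119540) = 2 + 119540 = 119542)
K(Q, E) = E + Q + E² (K(Q, E) = E² + (E + Q) = E + Q + E²)
(-15493 - 151502)/(K(-4, -103) + m) = (-15493 - 151502)/((-103 - 4 + (-103)²) + 119542) = -166995/((-103 - 4 + 10609) + 119542) = -166995/(10502 + 119542) = -166995/130044 = -166995*1/130044 = -55665/43348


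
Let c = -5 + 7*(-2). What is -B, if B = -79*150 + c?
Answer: 11869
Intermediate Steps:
c = -19 (c = -5 - 14 = -19)
B = -11869 (B = -79*150 - 19 = -11850 - 19 = -11869)
-B = -1*(-11869) = 11869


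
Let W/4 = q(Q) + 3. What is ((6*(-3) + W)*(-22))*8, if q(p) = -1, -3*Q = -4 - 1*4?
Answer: 1760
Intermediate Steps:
Q = 8/3 (Q = -(-4 - 1*4)/3 = -(-4 - 4)/3 = -1/3*(-8) = 8/3 ≈ 2.6667)
W = 8 (W = 4*(-1 + 3) = 4*2 = 8)
((6*(-3) + W)*(-22))*8 = ((6*(-3) + 8)*(-22))*8 = ((-18 + 8)*(-22))*8 = -10*(-22)*8 = 220*8 = 1760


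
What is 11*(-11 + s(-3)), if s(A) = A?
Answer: -154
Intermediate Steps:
11*(-11 + s(-3)) = 11*(-11 - 3) = 11*(-14) = -154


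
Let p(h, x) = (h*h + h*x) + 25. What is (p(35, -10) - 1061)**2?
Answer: 25921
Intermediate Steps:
p(h, x) = 25 + h**2 + h*x (p(h, x) = (h**2 + h*x) + 25 = 25 + h**2 + h*x)
(p(35, -10) - 1061)**2 = ((25 + 35**2 + 35*(-10)) - 1061)**2 = ((25 + 1225 - 350) - 1061)**2 = (900 - 1061)**2 = (-161)**2 = 25921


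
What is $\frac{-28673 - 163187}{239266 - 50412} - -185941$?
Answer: $\frac{17557754877}{94427} \approx 1.8594 \cdot 10^{5}$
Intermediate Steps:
$\frac{-28673 - 163187}{239266 - 50412} - -185941 = - \frac{191860}{188854} + 185941 = \left(-191860\right) \frac{1}{188854} + 185941 = - \frac{95930}{94427} + 185941 = \frac{17557754877}{94427}$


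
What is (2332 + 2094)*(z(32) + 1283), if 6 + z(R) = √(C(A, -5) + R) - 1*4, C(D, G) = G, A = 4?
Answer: 5634298 + 13278*√3 ≈ 5.6573e+6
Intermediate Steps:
z(R) = -10 + √(-5 + R) (z(R) = -6 + (√(-5 + R) - 1*4) = -6 + (√(-5 + R) - 4) = -6 + (-4 + √(-5 + R)) = -10 + √(-5 + R))
(2332 + 2094)*(z(32) + 1283) = (2332 + 2094)*((-10 + √(-5 + 32)) + 1283) = 4426*((-10 + √27) + 1283) = 4426*((-10 + 3*√3) + 1283) = 4426*(1273 + 3*√3) = 5634298 + 13278*√3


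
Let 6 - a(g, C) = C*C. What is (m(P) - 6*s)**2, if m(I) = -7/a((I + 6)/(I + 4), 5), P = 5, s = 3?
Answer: 112225/361 ≈ 310.87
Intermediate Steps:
a(g, C) = 6 - C**2 (a(g, C) = 6 - C*C = 6 - C**2)
m(I) = 7/19 (m(I) = -7/(6 - 1*5**2) = -7/(6 - 1*25) = -7/(6 - 25) = -7/(-19) = -7*(-1/19) = 7/19)
(m(P) - 6*s)**2 = (7/19 - 6*3)**2 = (7/19 - 18)**2 = (-335/19)**2 = 112225/361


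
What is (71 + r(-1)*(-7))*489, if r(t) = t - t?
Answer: 34719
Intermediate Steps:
r(t) = 0
(71 + r(-1)*(-7))*489 = (71 + 0*(-7))*489 = (71 + 0)*489 = 71*489 = 34719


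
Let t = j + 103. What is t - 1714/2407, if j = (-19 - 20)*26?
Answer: -2194491/2407 ≈ -911.71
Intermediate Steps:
j = -1014 (j = -39*26 = -1014)
t = -911 (t = -1014 + 103 = -911)
t - 1714/2407 = -911 - 1714/2407 = -2194491/2407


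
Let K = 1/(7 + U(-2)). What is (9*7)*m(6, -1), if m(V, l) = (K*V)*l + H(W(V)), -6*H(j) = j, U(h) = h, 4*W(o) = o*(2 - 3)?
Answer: -1197/20 ≈ -59.850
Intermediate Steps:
W(o) = -o/4 (W(o) = (o*(2 - 3))/4 = (o*(-1))/4 = (-o)/4 = -o/4)
H(j) = -j/6
K = ⅕ (K = 1/(7 - 2) = 1/5 = ⅕ ≈ 0.20000)
m(V, l) = V/24 + V*l/5 (m(V, l) = (V/5)*l - (-1)*V/24 = V*l/5 + V/24 = V/24 + V*l/5)
(9*7)*m(6, -1) = (9*7)*((1/120)*6*(5 + 24*(-1))) = 63*((1/120)*6*(5 - 24)) = 63*((1/120)*6*(-19)) = 63*(-19/20) = -1197/20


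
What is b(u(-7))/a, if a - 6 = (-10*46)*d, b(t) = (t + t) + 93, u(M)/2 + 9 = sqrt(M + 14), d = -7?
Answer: 57/3226 + 2*sqrt(7)/1613 ≈ 0.020949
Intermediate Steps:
u(M) = -18 + 2*sqrt(14 + M) (u(M) = -18 + 2*sqrt(M + 14) = -18 + 2*sqrt(14 + M))
b(t) = 93 + 2*t (b(t) = 2*t + 93 = 93 + 2*t)
a = 3226 (a = 6 - 10*46*(-7) = 6 - 460*(-7) = 6 + 3220 = 3226)
b(u(-7))/a = (93 + 2*(-18 + 2*sqrt(14 - 7)))/3226 = (93 + 2*(-18 + 2*sqrt(7)))*(1/3226) = (93 + (-36 + 4*sqrt(7)))*(1/3226) = (57 + 4*sqrt(7))*(1/3226) = 57/3226 + 2*sqrt(7)/1613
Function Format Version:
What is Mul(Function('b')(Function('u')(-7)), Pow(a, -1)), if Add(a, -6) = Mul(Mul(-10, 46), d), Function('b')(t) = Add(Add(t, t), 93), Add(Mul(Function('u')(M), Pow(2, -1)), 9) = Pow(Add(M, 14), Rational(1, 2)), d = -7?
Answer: Add(Rational(57, 3226), Mul(Rational(2, 1613), Pow(7, Rational(1, 2)))) ≈ 0.020949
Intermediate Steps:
Function('u')(M) = Add(-18, Mul(2, Pow(Add(14, M), Rational(1, 2)))) (Function('u')(M) = Add(-18, Mul(2, Pow(Add(M, 14), Rational(1, 2)))) = Add(-18, Mul(2, Pow(Add(14, M), Rational(1, 2)))))
Function('b')(t) = Add(93, Mul(2, t)) (Function('b')(t) = Add(Mul(2, t), 93) = Add(93, Mul(2, t)))
a = 3226 (a = Add(6, Mul(Mul(-10, 46), -7)) = Add(6, Mul(-460, -7)) = Add(6, 3220) = 3226)
Mul(Function('b')(Function('u')(-7)), Pow(a, -1)) = Mul(Add(93, Mul(2, Add(-18, Mul(2, Pow(Add(14, -7), Rational(1, 2)))))), Pow(3226, -1)) = Mul(Add(93, Mul(2, Add(-18, Mul(2, Pow(7, Rational(1, 2)))))), Rational(1, 3226)) = Mul(Add(93, Add(-36, Mul(4, Pow(7, Rational(1, 2))))), Rational(1, 3226)) = Mul(Add(57, Mul(4, Pow(7, Rational(1, 2)))), Rational(1, 3226)) = Add(Rational(57, 3226), Mul(Rational(2, 1613), Pow(7, Rational(1, 2))))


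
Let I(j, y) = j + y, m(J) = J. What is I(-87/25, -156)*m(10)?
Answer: -7974/5 ≈ -1594.8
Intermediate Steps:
I(-87/25, -156)*m(10) = (-87/25 - 156)*10 = -3987/25*10 = -7974/5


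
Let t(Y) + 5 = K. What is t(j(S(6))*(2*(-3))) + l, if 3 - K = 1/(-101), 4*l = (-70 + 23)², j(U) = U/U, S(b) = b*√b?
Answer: 222305/404 ≈ 550.26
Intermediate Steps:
S(b) = b^(3/2)
j(U) = 1
l = 2209/4 (l = (-70 + 23)²/4 = (¼)*(-47)² = (¼)*2209 = 2209/4 ≈ 552.25)
K = 304/101 (K = 3 - 1/(-101) = 3 - 1*(-1/101) = 3 + 1/101 = 304/101 ≈ 3.0099)
t(Y) = -201/101 (t(Y) = -5 + 304/101 = -201/101)
t(j(S(6))*(2*(-3))) + l = -201/101 + 2209/4 = 222305/404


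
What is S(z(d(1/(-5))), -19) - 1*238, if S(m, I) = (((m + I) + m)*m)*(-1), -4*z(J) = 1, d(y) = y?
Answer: -1943/8 ≈ -242.88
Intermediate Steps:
z(J) = -¼ (z(J) = -¼*1 = -¼)
S(m, I) = -m*(I + 2*m) (S(m, I) = (((I + m) + m)*m)*(-1) = ((I + 2*m)*m)*(-1) = (m*(I + 2*m))*(-1) = -m*(I + 2*m))
S(z(d(1/(-5))), -19) - 1*238 = -1*(-¼)*(-19 + 2*(-¼)) - 1*238 = -1*(-¼)*(-19 - ½) - 238 = -1*(-¼)*(-39/2) - 238 = -39/8 - 238 = -1943/8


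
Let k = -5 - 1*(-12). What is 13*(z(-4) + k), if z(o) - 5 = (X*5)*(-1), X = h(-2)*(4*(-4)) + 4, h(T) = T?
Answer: -2184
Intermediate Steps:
X = 36 (X = -8*(-4) + 4 = -2*(-16) + 4 = 32 + 4 = 36)
k = 7 (k = -5 + 12 = 7)
z(o) = -175 (z(o) = 5 + (36*5)*(-1) = 5 + 180*(-1) = 5 - 180 = -175)
13*(z(-4) + k) = 13*(-175 + 7) = 13*(-168) = -2184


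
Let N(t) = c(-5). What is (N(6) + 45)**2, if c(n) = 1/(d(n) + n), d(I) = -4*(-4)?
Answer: 246016/121 ≈ 2033.2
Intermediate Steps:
d(I) = 16
c(n) = 1/(16 + n)
N(t) = 1/11 (N(t) = 1/(16 - 5) = 1/11)
(N(6) + 45)**2 = (1/11 + 45)**2 = (496/11)**2 = 246016/121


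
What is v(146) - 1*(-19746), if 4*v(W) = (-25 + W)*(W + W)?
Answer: 28579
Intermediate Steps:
v(W) = W*(-25 + W)/2 (v(W) = ((-25 + W)*(W + W))/4 = ((-25 + W)*(2*W))/4 = (2*W*(-25 + W))/4 = W*(-25 + W)/2)
v(146) - 1*(-19746) = (½)*146*(-25 + 146) - 1*(-19746) = (½)*146*121 + 19746 = 8833 + 19746 = 28579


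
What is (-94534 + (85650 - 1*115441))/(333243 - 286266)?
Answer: -124325/46977 ≈ -2.6465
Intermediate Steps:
(-94534 + (85650 - 1*115441))/(333243 - 286266) = (-94534 + (85650 - 115441))/46977 = (-94534 - 29791)*(1/46977) = -124325*1/46977 = -124325/46977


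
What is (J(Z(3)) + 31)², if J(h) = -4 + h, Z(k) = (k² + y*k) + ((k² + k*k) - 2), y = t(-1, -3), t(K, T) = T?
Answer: 1849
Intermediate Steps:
y = -3
Z(k) = -2 - 3*k + 3*k² (Z(k) = (k² - 3*k) + ((k² + k*k) - 2) = (k² - 3*k) + ((k² + k²) - 2) = (k² - 3*k) + (2*k² - 2) = (k² - 3*k) + (-2 + 2*k²) = -2 - 3*k + 3*k²)
(J(Z(3)) + 31)² = ((-4 + (-2 - 3*3 + 3*3²)) + 31)² = ((-4 + (-2 - 9 + 3*9)) + 31)² = ((-4 + (-2 - 9 + 27)) + 31)² = ((-4 + 16) + 31)² = (12 + 31)² = 43² = 1849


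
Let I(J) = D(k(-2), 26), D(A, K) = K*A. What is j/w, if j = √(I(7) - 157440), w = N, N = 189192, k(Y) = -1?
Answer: I*√157466/189192 ≈ 0.0020974*I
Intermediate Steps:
D(A, K) = A*K
I(J) = -26 (I(J) = -1*26 = -26)
w = 189192
j = I*√157466 (j = √(-26 - 157440) = √(-157466) = I*√157466 ≈ 396.82*I)
j/w = (I*√157466)/189192 = (I*√157466)*(1/189192) = I*√157466/189192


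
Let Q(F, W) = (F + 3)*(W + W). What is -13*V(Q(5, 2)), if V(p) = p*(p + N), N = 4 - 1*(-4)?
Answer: -16640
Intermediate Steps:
N = 8 (N = 4 + 4 = 8)
Q(F, W) = 2*W*(3 + F) (Q(F, W) = (3 + F)*(2*W) = 2*W*(3 + F))
V(p) = p*(8 + p) (V(p) = p*(p + 8) = p*(8 + p))
-13*V(Q(5, 2)) = -13*2*2*(3 + 5)*(8 + 2*2*(3 + 5)) = -13*2*2*8*(8 + 2*2*8) = -416*(8 + 32) = -416*40 = -13*1280 = -16640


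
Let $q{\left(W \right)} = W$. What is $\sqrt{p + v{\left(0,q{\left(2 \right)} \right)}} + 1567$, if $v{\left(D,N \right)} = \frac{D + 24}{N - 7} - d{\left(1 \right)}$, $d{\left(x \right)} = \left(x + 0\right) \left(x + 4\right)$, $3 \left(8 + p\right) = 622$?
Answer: $1567 + \frac{\sqrt{42645}}{15} \approx 1580.8$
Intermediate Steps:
$p = \frac{598}{3}$ ($p = -8 + \frac{1}{3} \cdot 622 = -8 + \frac{622}{3} = \frac{598}{3} \approx 199.33$)
$d{\left(x \right)} = x \left(4 + x\right)$
$v{\left(D,N \right)} = -5 + \frac{24 + D}{-7 + N}$ ($v{\left(D,N \right)} = \frac{D + 24}{N - 7} - 1 \left(4 + 1\right) = \frac{24 + D}{-7 + N} - 1 \cdot 5 = \frac{24 + D}{-7 + N} - 5 = -5 + \frac{24 + D}{-7 + N}$)
$\sqrt{p + v{\left(0,q{\left(2 \right)} \right)}} + 1567 = \sqrt{\frac{598}{3} + \frac{59 + 0 - 10}{-7 + 2}} + 1567 = \sqrt{\frac{598}{3} + \frac{59 + 0 - 10}{-5}} + 1567 = \sqrt{\frac{598}{3} - \frac{49}{5}} + 1567 = \sqrt{\frac{2843}{15}} + 1567 = \frac{\sqrt{42645}}{15} + 1567 = 1567 + \frac{\sqrt{42645}}{15}$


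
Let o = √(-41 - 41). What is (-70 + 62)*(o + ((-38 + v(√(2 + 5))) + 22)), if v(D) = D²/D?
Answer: 128 - 8*√7 - 8*I*√82 ≈ 106.83 - 72.443*I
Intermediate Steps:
o = I*√82 (o = √(-82) = I*√82 ≈ 9.0554*I)
v(D) = D
(-70 + 62)*(o + ((-38 + v(√(2 + 5))) + 22)) = (-70 + 62)*(I*√82 + ((-38 + √(2 + 5)) + 22)) = -8*(I*√82 + ((-38 + √7) + 22)) = -8*(I*√82 + (-16 + √7)) = -8*(-16 + √7 + I*√82) = 128 - 8*√7 - 8*I*√82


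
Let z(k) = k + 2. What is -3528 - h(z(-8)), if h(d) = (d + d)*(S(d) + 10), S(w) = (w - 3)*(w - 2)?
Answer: -2544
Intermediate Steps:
S(w) = (-3 + w)*(-2 + w)
z(k) = 2 + k
h(d) = 2*d*(16 + d² - 5*d) (h(d) = (d + d)*((6 + d² - 5*d) + 10) = (2*d)*(16 + d² - 5*d) = 2*d*(16 + d² - 5*d))
-3528 - h(z(-8)) = -3528 - 2*(2 - 8)*(16 + (2 - 8)² - 5*(2 - 8)) = -3528 - 2*(-6)*(16 + (-6)² - 5*(-6)) = -3528 - 2*(-6)*(16 + 36 + 30) = -3528 - 2*(-6)*82 = -3528 - 1*(-984) = -3528 + 984 = -2544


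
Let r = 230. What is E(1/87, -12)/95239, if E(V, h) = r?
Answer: 230/95239 ≈ 0.0024150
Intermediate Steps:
E(V, h) = 230
E(1/87, -12)/95239 = 230/95239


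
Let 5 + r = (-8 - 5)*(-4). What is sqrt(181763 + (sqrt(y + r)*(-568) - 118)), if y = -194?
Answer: sqrt(181645 - 3976*I*sqrt(3)) ≈ 426.27 - 8.0777*I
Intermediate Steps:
r = 47 (r = -5 + (-8 - 5)*(-4) = -5 - 13*(-4) = -5 + 52 = 47)
sqrt(181763 + (sqrt(y + r)*(-568) - 118)) = sqrt(181763 + (sqrt(-194 + 47)*(-568) - 118)) = sqrt(181763 + (sqrt(-147)*(-568) - 118)) = sqrt(181763 + ((7*I*sqrt(3))*(-568) - 118)) = sqrt(181763 + (-3976*I*sqrt(3) - 118)) = sqrt(181763 + (-118 - 3976*I*sqrt(3))) = sqrt(181645 - 3976*I*sqrt(3))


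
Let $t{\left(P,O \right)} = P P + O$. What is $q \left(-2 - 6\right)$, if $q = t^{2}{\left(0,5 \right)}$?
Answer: $-200$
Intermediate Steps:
$t{\left(P,O \right)} = O + P^{2}$ ($t{\left(P,O \right)} = P^{2} + O = O + P^{2}$)
$q = 25$ ($q = \left(5 + 0^{2}\right)^{2} = \left(5 + 0\right)^{2} = 5^{2} = 25$)
$q \left(-2 - 6\right) = 25 \left(-2 - 6\right) = 25 \left(-8\right) = -200$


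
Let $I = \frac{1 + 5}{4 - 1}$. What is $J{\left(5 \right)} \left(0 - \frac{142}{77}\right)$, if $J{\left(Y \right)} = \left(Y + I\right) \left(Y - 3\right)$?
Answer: $- \frac{284}{11} \approx -25.818$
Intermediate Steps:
$I = 2$ ($I = \frac{6}{3} = 6 \cdot \frac{1}{3} = 2$)
$J{\left(Y \right)} = \left(-3 + Y\right) \left(2 + Y\right)$ ($J{\left(Y \right)} = \left(Y + 2\right) \left(Y - 3\right) = \left(2 + Y\right) \left(-3 + Y\right) = \left(-3 + Y\right) \left(2 + Y\right)$)
$J{\left(5 \right)} \left(0 - \frac{142}{77}\right) = \left(-6 + 5^{2} - 5\right) \left(0 - \frac{142}{77}\right) = \left(-6 + 25 - 5\right) \left(0 - \frac{142}{77}\right) = 14 \left(0 - \frac{142}{77}\right) = 14 \left(- \frac{142}{77}\right) = - \frac{284}{11}$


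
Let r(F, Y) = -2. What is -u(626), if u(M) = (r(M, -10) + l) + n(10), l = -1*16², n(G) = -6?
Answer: 264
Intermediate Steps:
l = -256 (l = -1*256 = -256)
u(M) = -264 (u(M) = (-2 - 256) - 6 = -258 - 6 = -264)
-u(626) = -1*(-264) = 264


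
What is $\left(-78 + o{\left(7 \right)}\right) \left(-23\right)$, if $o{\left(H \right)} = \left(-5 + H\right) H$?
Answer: $1472$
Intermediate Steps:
$o{\left(H \right)} = H \left(-5 + H\right)$
$\left(-78 + o{\left(7 \right)}\right) \left(-23\right) = \left(-78 + 7 \left(-5 + 7\right)\right) \left(-23\right) = \left(-78 + 7 \cdot 2\right) \left(-23\right) = \left(-78 + 14\right) \left(-23\right) = \left(-64\right) \left(-23\right) = 1472$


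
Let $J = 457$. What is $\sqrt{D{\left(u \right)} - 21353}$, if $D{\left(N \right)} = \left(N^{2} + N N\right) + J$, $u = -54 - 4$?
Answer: $2 i \sqrt{3542} \approx 119.03 i$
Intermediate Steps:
$u = -58$ ($u = -54 - 4 = -58$)
$D{\left(N \right)} = 457 + 2 N^{2}$ ($D{\left(N \right)} = \left(N^{2} + N N\right) + 457 = \left(N^{2} + N^{2}\right) + 457 = 2 N^{2} + 457 = 457 + 2 N^{2}$)
$\sqrt{D{\left(u \right)} - 21353} = \sqrt{\left(457 + 2 \left(-58\right)^{2}\right) - 21353} = \sqrt{\left(457 + 2 \cdot 3364\right) - 21353} = \sqrt{\left(457 + 6728\right) - 21353} = \sqrt{7185 - 21353} = \sqrt{-14168} = 2 i \sqrt{3542}$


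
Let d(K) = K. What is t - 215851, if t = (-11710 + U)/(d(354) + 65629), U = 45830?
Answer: -14242462413/65983 ≈ -2.1585e+5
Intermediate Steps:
t = 34120/65983 (t = (-11710 + 45830)/(354 + 65629) = 34120/65983 ≈ 0.51710)
t - 215851 = 34120/65983 - 215851 = -14242462413/65983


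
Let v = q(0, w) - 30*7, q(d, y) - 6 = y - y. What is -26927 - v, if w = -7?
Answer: -26723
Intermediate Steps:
q(d, y) = 6 (q(d, y) = 6 + (y - y) = 6 + 0 = 6)
v = -204 (v = 6 - 30*7 = 6 - 210 = -204)
-26927 - v = -26927 - 1*(-204) = -26927 + 204 = -26723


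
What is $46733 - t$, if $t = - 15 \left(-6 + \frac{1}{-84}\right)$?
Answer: $\frac{1305999}{28} \approx 46643.0$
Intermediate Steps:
$t = \frac{2525}{28}$ ($t = - 15 \left(-6 - \frac{1}{84}\right) = \left(-15\right) \left(- \frac{505}{84}\right) = \frac{2525}{28} \approx 90.179$)
$46733 - t = 46733 - \frac{2525}{28} = \frac{1305999}{28}$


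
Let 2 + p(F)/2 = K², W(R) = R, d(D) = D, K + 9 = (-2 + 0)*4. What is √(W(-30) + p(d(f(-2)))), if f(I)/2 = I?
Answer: 4*√34 ≈ 23.324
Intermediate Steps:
K = -17 (K = -9 + (-2 + 0)*4 = -9 - 2*4 = -9 - 8 = -17)
f(I) = 2*I
p(F) = 574 (p(F) = -4 + 2*(-17)² = -4 + 2*289 = -4 + 578 = 574)
√(W(-30) + p(d(f(-2)))) = √(-30 + 574) = √544 = 4*√34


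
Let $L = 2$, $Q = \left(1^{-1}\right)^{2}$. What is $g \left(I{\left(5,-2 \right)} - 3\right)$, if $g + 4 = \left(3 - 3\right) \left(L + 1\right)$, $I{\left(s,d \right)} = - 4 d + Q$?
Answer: $-24$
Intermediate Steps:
$Q = 1$ ($Q = 1^{2} = 1$)
$I{\left(s,d \right)} = 1 - 4 d$ ($I{\left(s,d \right)} = - 4 d + 1 = 1 - 4 d$)
$g = -4$ ($g = -4 + \left(3 - 3\right) \left(2 + 1\right) = -4 + 0 \cdot 3 = -4 + 0 = -4$)
$g \left(I{\left(5,-2 \right)} - 3\right) = - 4 \left(\left(1 - -8\right) - 3\right) = - 4 \left(\left(1 + 8\right) - 3\right) = - 4 \left(9 - 3\right) = \left(-4\right) 6 = -24$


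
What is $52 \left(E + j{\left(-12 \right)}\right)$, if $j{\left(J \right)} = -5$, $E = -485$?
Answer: $-25480$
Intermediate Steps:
$52 \left(E + j{\left(-12 \right)}\right) = 52 \left(-485 - 5\right) = 52 \left(-490\right) = -25480$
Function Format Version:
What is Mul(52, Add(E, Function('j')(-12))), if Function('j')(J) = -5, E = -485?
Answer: -25480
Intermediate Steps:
Mul(52, Add(E, Function('j')(-12))) = Mul(52, Add(-485, -5)) = Mul(52, -490) = -25480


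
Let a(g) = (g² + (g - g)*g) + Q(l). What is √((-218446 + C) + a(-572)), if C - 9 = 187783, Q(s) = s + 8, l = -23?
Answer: √296515 ≈ 544.53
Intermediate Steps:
Q(s) = 8 + s
C = 187792 (C = 9 + 187783 = 187792)
a(g) = -15 + g² (a(g) = (g² + (g - g)*g) + (8 - 23) = (g² + 0*g) - 15 = (g² + 0) - 15 = g² - 15 = -15 + g²)
√((-218446 + C) + a(-572)) = √((-218446 + 187792) + (-15 + (-572)²)) = √(-30654 + (-15 + 327184)) = √(-30654 + 327169) = √296515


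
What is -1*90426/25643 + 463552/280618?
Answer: -6744149666/3597943687 ≈ -1.8744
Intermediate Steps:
-1*90426/25643 + 463552/280618 = -90426*1/25643 + 463552*(1/280618) = -90426/25643 + 231776/140309 = -6744149666/3597943687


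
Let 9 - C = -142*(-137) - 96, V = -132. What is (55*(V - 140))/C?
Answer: 1360/1759 ≈ 0.77317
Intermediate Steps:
C = -19349 (C = 9 - (-142*(-137) - 96) = 9 - (19454 - 96) = 9 - 1*19358 = 9 - 19358 = -19349)
(55*(V - 140))/C = (55*(-132 - 140))/(-19349) = (55*(-272))*(-1/19349) = -14960*(-1/19349) = 1360/1759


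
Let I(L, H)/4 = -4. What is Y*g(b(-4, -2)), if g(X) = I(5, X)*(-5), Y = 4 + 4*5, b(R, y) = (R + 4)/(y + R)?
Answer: 1920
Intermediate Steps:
I(L, H) = -16 (I(L, H) = 4*(-4) = -16)
b(R, y) = (4 + R)/(R + y)
Y = 24 (Y = 4 + 20 = 24)
g(X) = 80 (g(X) = -16*(-5) = 80)
Y*g(b(-4, -2)) = 24*80 = 1920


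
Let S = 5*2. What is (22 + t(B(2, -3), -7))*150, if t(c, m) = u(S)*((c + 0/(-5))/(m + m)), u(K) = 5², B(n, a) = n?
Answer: 19350/7 ≈ 2764.3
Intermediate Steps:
S = 10
u(K) = 25
t(c, m) = 25*c/(2*m) (t(c, m) = 25*((c + 0/(-5))/(m + m)) = 25*((c + 0*(-⅕))/((2*m))) = 25*((c + 0)*(1/(2*m))) = 25*(c*(1/(2*m))) = 25*(c/(2*m)) = 25*c/(2*m))
(22 + t(B(2, -3), -7))*150 = (22 + (25/2)*2/(-7))*150 = (22 + (25/2)*2*(-⅐))*150 = (22 - 25/7)*150 = (129/7)*150 = 19350/7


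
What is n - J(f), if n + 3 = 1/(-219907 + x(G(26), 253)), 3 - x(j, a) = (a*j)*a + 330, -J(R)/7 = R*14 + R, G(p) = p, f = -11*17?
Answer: -37007182585/1884468 ≈ -19638.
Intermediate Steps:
f = -187
J(R) = -105*R (J(R) = -7*(R*14 + R) = -7*(14*R + R) = -105*R)
x(j, a) = -327 - j*a**2 (x(j, a) = 3 - ((a*j)*a + 330) = 3 - (j*a**2 + 330) = 3 - (330 + j*a**2) = 3 + (-330 - j*a**2) = -327 - j*a**2)
n = -5653405/1884468 (n = -3 + 1/(-219907 + (-327 - 1*26*253**2)) = -3 + 1/(-219907 + (-327 - 1*26*64009)) = -3 + 1/(-219907 + (-327 - 1664234)) = -3 + 1/(-219907 - 1664561) = -3 + 1/(-1884468) = -3 - 1/1884468 = -5653405/1884468 ≈ -3.0000)
n - J(f) = -5653405/1884468 - (-105)*(-187) = -5653405/1884468 - 1*19635 = -5653405/1884468 - 19635 = -37007182585/1884468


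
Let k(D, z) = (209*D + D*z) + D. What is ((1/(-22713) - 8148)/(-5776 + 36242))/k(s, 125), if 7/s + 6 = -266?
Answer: 5033782280/162267963501 ≈ 0.031021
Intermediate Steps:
s = -7/272 (s = 7/(-6 - 266) = 7/(-272) = 7*(-1/272) = -7/272 ≈ -0.025735)
k(D, z) = 210*D + D*z
((1/(-22713) - 8148)/(-5776 + 36242))/k(s, 125) = ((1/(-22713) - 8148)/(-5776 + 36242))/((-7*(210 + 125)/272)) = ((-1/22713 - 8148)/30466)/((-7/272*335)) = (-185065525/22713*1/30466)/(-2345/272) = -185065525/691974258*(-272/2345) = 5033782280/162267963501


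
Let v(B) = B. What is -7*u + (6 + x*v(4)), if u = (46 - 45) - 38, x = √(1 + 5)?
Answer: 265 + 4*√6 ≈ 274.80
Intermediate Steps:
x = √6 ≈ 2.4495
u = -37 (u = 1 - 38 = -37)
-7*u + (6 + x*v(4)) = -7*(-37) + (6 + √6*4) = 259 + (6 + 4*√6) = 265 + 4*√6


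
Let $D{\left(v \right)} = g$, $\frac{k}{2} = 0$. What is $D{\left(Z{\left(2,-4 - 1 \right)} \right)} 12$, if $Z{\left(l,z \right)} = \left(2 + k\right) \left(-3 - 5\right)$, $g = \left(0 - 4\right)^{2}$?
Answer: $192$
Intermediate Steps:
$k = 0$ ($k = 2 \cdot 0 = 0$)
$g = 16$ ($g = \left(-4\right)^{2} = 16$)
$Z{\left(l,z \right)} = -16$ ($Z{\left(l,z \right)} = \left(2 + 0\right) \left(-3 - 5\right) = 2 \left(-8\right) = -16$)
$D{\left(v \right)} = 16$
$D{\left(Z{\left(2,-4 - 1 \right)} \right)} 12 = 16 \cdot 12 = 192$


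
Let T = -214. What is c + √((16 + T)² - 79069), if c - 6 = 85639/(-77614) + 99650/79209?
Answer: 37837219505/6147727326 + I*√39865 ≈ 6.1547 + 199.66*I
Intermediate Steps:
c = 37837219505/6147727326 (c = 6 + (85639/(-77614) + 99650/79209) = 6 + (85639*(-1/77614) + 99650*(1/79209)) = 6 + (-85639/77614 + 99650/79209) = 6 + 950855549/6147727326 = 37837219505/6147727326 ≈ 6.1547)
c + √((16 + T)² - 79069) = 37837219505/6147727326 + √((16 - 214)² - 79069) = 37837219505/6147727326 + √((-198)² - 79069) = 37837219505/6147727326 + √(39204 - 79069) = 37837219505/6147727326 + √(-39865) = 37837219505/6147727326 + I*√39865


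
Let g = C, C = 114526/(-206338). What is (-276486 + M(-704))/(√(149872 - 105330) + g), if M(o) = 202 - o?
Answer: -542687425821420/158031585433631 - 977743377653460*√44542/158031585433631 ≈ -1309.2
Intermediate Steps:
C = -57263/103169 (C = 114526*(-1/206338) = -57263/103169 ≈ -0.55504)
g = -57263/103169 ≈ -0.55504
(-276486 + M(-704))/(√(149872 - 105330) + g) = (-276486 + (202 - 1*(-704)))/(√(149872 - 105330) - 57263/103169) = (-276486 + (202 + 704))/(√44542 - 57263/103169) = (-276486 + 906)/(-57263/103169 + √44542) = -275580/(-57263/103169 + √44542)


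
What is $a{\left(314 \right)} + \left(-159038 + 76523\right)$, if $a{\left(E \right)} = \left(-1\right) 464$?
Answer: $-82979$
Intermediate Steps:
$a{\left(E \right)} = -464$
$a{\left(314 \right)} + \left(-159038 + 76523\right) = -464 + \left(-159038 + 76523\right) = -464 - 82515 = -82979$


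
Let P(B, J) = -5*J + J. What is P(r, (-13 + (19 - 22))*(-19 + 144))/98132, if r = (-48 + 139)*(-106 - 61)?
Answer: 2000/24533 ≈ 0.081523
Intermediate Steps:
r = -15197 (r = 91*(-167) = -15197)
P(B, J) = -4*J
P(r, (-13 + (19 - 22))*(-19 + 144))/98132 = -4*(-13 + (19 - 22))*(-19 + 144)/98132 = -4*(-13 - 3)*125*(1/98132) = -(-64)*125*(1/98132) = -4*(-2000)*(1/98132) = 8000*(1/98132) = 2000/24533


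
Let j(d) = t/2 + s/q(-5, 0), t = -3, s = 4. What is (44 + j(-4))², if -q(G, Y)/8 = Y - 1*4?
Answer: 116281/64 ≈ 1816.9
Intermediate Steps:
q(G, Y) = 32 - 8*Y (q(G, Y) = -8*(Y - 1*4) = -8*(Y - 4) = -8*(-4 + Y) = 32 - 8*Y)
j(d) = -11/8 (j(d) = -3/2 + 4/(32 - 8*0) = -3*½ + 4/(32 + 0) = -3/2 + 4/32 = -3/2 + 4*(1/32) = -3/2 + ⅛ = -11/8)
(44 + j(-4))² = (44 - 11/8)² = (341/8)² = 116281/64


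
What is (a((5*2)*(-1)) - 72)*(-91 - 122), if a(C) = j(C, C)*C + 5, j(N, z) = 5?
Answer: 24921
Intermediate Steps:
a(C) = 5 + 5*C (a(C) = 5*C + 5 = 5 + 5*C)
(a((5*2)*(-1)) - 72)*(-91 - 122) = ((5 + 5*((5*2)*(-1))) - 72)*(-91 - 122) = ((5 + 5*(10*(-1))) - 72)*(-213) = ((5 + 5*(-10)) - 72)*(-213) = ((5 - 50) - 72)*(-213) = (-45 - 72)*(-213) = -117*(-213) = 24921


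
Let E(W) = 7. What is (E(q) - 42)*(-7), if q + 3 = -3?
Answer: 245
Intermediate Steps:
q = -6 (q = -3 - 3 = -6)
(E(q) - 42)*(-7) = (7 - 42)*(-7) = -35*(-7) = 245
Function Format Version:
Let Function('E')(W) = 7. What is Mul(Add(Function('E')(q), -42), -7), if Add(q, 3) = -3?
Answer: 245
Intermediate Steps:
q = -6 (q = Add(-3, -3) = -6)
Mul(Add(Function('E')(q), -42), -7) = Mul(Add(7, -42), -7) = Mul(-35, -7) = 245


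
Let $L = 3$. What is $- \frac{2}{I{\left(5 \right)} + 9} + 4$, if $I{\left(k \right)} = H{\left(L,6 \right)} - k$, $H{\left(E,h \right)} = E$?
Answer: $\frac{26}{7} \approx 3.7143$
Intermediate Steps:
$I{\left(k \right)} = 3 - k$
$- \frac{2}{I{\left(5 \right)} + 9} + 4 = - \frac{2}{\left(3 - 5\right) + 9} + 4 = - \frac{2}{-2 + 9} + 4 = - \frac{2}{7} + 4 = \frac{26}{7}$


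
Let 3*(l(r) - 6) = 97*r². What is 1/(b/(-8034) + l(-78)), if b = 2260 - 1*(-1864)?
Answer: 4017/790230212 ≈ 5.0833e-6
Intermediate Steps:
l(r) = 6 + 97*r²/3 (l(r) = 6 + (97*r²)/3 = 6 + 97*r²/3)
b = 4124 (b = 2260 + 1864 = 4124)
1/(b/(-8034) + l(-78)) = 1/(4124/(-8034) + (6 + (97/3)*(-78)²)) = 1/(4124*(-1/8034) + (6 + (97/3)*6084)) = 1/(-2062/4017 + (6 + 196716)) = 1/(-2062/4017 + 196722) = 1/(790230212/4017) = 4017/790230212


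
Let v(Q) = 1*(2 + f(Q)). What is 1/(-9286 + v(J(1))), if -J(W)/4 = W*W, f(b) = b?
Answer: -1/9288 ≈ -0.00010767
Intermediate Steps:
J(W) = -4*W**2 (J(W) = -4*W*W = -4*W**2)
v(Q) = 2 + Q (v(Q) = 1*(2 + Q) = 2 + Q)
1/(-9286 + v(J(1))) = 1/(-9286 + (2 - 4*1**2)) = 1/(-9286 + (2 - 4*1)) = 1/(-9286 + (2 - 4)) = 1/(-9286 - 2) = 1/(-9288) = -1/9288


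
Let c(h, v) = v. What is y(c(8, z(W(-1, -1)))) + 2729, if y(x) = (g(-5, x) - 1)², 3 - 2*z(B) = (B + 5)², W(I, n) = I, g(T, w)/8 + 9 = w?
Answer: 18354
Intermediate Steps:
g(T, w) = -72 + 8*w
z(B) = 3/2 - (5 + B)²/2 (z(B) = 3/2 - (B + 5)²/2 = 3/2 - (5 + B)²/2)
y(x) = (-73 + 8*x)² (y(x) = ((-72 + 8*x) - 1)² = (-73 + 8*x)²)
y(c(8, z(W(-1, -1)))) + 2729 = (-73 + 8*(3/2 - (5 - 1)²/2))² + 2729 = (-73 + 8*(3/2 - ½*4²))² + 2729 = (-73 + 8*(3/2 - ½*16))² + 2729 = (-73 + 8*(3/2 - 8))² + 2729 = (-73 + 8*(-13/2))² + 2729 = (-73 - 52)² + 2729 = (-125)² + 2729 = 15625 + 2729 = 18354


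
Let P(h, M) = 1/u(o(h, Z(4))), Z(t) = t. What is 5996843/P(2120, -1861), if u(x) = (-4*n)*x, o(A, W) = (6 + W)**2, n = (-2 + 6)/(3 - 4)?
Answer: 9594948800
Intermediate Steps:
n = -4 (n = 4/(-1) = 4*(-1) = -4)
u(x) = 16*x (u(x) = (-4*(-4))*x = 16*x)
P(h, M) = 1/1600 (P(h, M) = 1/(16*(6 + 4)**2) = 1/(16*10**2) = 1/(16*100) = 1/1600)
5996843/P(2120, -1861) = 5996843/(1/1600) = 5996843*1600 = 9594948800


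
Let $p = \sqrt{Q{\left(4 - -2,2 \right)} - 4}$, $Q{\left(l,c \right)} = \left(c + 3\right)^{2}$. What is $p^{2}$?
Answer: $21$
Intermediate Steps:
$Q{\left(l,c \right)} = \left(3 + c\right)^{2}$
$p = \sqrt{21}$ ($p = \sqrt{\left(3 + 2\right)^{2} - 4} = \sqrt{5^{2} - 4} = \sqrt{25 - 4} = \sqrt{21} \approx 4.5826$)
$p^{2} = \left(\sqrt{21}\right)^{2} = 21$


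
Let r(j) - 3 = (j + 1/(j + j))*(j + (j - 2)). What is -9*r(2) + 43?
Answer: -49/2 ≈ -24.500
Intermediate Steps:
r(j) = 3 + (-2 + 2*j)*(j + 1/(2*j)) (r(j) = 3 + (j + 1/(j + j))*(j + (j - 2)) = 3 + (j + 1/(2*j))*(j + (-2 + j)) = 3 + (j + 1/(2*j))*(-2 + 2*j) = 3 + (-2 + 2*j)*(j + 1/(2*j)))
-9*r(2) + 43 = -9*(-1 + 2*2*(2 + 2**2 - 1*2))/2 + 43 = -9*(-1 + 2*2*(2 + 4 - 2))/2 + 43 = -9*(-1 + 2*2*4)/2 + 43 = -9*(-1 + 16)/2 + 43 = -9*15/2 + 43 = -135/2 + 43 = -49/2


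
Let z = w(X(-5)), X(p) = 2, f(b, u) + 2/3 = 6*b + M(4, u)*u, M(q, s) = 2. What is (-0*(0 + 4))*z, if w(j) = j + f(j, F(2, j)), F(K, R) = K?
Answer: 0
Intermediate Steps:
f(b, u) = -2/3 + 2*u + 6*b (f(b, u) = -2/3 + (6*b + 2*u) = -2/3 + (2*u + 6*b) = -2/3 + 2*u + 6*b)
w(j) = 10/3 + 7*j (w(j) = j + (-2/3 + 2*2 + 6*j) = j + (-2/3 + 4 + 6*j) = j + (10/3 + 6*j) = 10/3 + 7*j)
z = 52/3 (z = 10/3 + 7*2 = 10/3 + 14 = 52/3 ≈ 17.333)
(-0*(0 + 4))*z = -0*(0 + 4)*(52/3) = -0*4*(52/3) = -14*0*(52/3) = 0*(52/3) = 0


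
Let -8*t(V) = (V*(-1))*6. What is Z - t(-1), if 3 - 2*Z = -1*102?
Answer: 213/4 ≈ 53.250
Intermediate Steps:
t(V) = 3*V/4 (t(V) = -V*(-1)*6/8 = -(-V)*6/8 = -(-3)*V/4 = 3*V/4)
Z = 105/2 (Z = 3/2 - (-1)*102/2 = 3/2 - ½*(-102) = 3/2 + 51 = 105/2 ≈ 52.500)
Z - t(-1) = 105/2 - 3*(-1)/4 = 105/2 - 1*(-¾) = 105/2 + ¾ = 213/4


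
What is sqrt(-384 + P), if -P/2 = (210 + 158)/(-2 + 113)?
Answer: 4*I*sqrt(300810)/111 ≈ 19.764*I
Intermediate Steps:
P = -736/111 (P = -2*(210 + 158)/(-2 + 113) = -736/111 ≈ -6.6306)
sqrt(-384 + P) = sqrt(-384 - 736/111) = sqrt(-43360/111) = 4*I*sqrt(300810)/111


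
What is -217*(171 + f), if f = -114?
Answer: -12369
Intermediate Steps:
-217*(171 + f) = -217*(171 - 114) = -217*57 = -12369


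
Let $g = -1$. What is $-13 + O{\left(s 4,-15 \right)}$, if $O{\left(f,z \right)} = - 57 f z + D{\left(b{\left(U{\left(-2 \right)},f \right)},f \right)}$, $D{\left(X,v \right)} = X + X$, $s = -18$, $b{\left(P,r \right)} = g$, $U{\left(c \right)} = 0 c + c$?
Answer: $-61575$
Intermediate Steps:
$U{\left(c \right)} = c$ ($U{\left(c \right)} = 0 + c = c$)
$b{\left(P,r \right)} = -1$
$D{\left(X,v \right)} = 2 X$
$O{\left(f,z \right)} = -2 - 57 f z$ ($O{\left(f,z \right)} = - 57 f z + 2 \left(-1\right) = - 57 f z - 2 = -2 - 57 f z$)
$-13 + O{\left(s 4,-15 \right)} = -13 - \left(2 + 57 \left(\left(-18\right) 4\right) \left(-15\right)\right) = -13 - \left(2 - -61560\right) = -13 - 61562 = -61575$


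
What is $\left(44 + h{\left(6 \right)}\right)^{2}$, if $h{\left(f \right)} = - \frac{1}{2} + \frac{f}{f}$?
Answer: $\frac{7921}{4} \approx 1980.3$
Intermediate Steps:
$h{\left(f \right)} = \frac{1}{2}$ ($h{\left(f \right)} = \left(-1\right) \frac{1}{2} + 1 = - \frac{1}{2} + 1 = \frac{1}{2}$)
$\left(44 + h{\left(6 \right)}\right)^{2} = \left(44 + \frac{1}{2}\right)^{2} = \left(\frac{89}{2}\right)^{2} = \frac{7921}{4}$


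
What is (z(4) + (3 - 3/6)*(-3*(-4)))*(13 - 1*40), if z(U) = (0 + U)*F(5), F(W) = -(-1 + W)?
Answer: -378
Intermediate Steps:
F(W) = 1 - W
z(U) = -4*U (z(U) = (0 + U)*(1 - 1*5) = U*(1 - 5) = U*(-4) = -4*U)
(z(4) + (3 - 3/6)*(-3*(-4)))*(13 - 1*40) = (-4*4 + (3 - 3/6)*(-3*(-4)))*(13 - 1*40) = (-16 + (3 - 3*⅙)*12)*(13 - 40) = (-16 + (3 - ½)*12)*(-27) = (-16 + (5/2)*12)*(-27) = (-16 + 30)*(-27) = 14*(-27) = -378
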